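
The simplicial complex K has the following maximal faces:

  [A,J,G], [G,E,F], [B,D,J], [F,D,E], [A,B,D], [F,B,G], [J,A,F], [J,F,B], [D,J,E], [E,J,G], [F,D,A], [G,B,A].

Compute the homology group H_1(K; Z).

Order the vertices as A < B < D < E < F < G < J. Listing each simplex with vertices in this order, K has dimension 2 with simplices:

  0-simplices (7): A, B, D, E, F, G, J
  1-simplices (18): AB, AD, AF, AG, AJ, BD, BF, BG, BJ, DE, DF, DJ, EF, EG, EJ, FG, FJ, GJ
  2-simplices (12): ABD, ABG, ADF, AFJ, AGJ, BDJ, BFG, BFJ, DEF, DEJ, EFG, EGJ

Hence C_0 ≅ Z^7, C_1 ≅ Z^18, C_2 ≅ Z^12.

Boundary ∂_1: C_1 → C_0 is given by ∂[p,q] = [q] − [p]. For instance
  ∂FG = G − F.
As a 7×18 matrix over Z this has rank 6, with invariant factors (1,1,1,1,1,1).

Boundary ∂_2: C_2 → C_1 maps a triangle to the signed sum of its edges. For instance
  ∂AFJ = FJ − AJ + AF,
  ∂DEF = EF − DF + DE.
This gives a 18×12 integer matrix of rank 12; reducing to Smith normal form yields diagonal entries (1,1,1,1,1,1,1,1,1,1,1,2).

Now H_k = ker ∂_k / im ∂_{k+1}, so:

  H_1: rank ker ∂_1 − rank ∂_2 = (18 − 6) − 12 = 0, and ∂_2 has invariant factor 2 > 1, so H_1 = Z/2Z.

(K is a triangulation of the real projective plane RP^2.)

H_1 = Z/2Z.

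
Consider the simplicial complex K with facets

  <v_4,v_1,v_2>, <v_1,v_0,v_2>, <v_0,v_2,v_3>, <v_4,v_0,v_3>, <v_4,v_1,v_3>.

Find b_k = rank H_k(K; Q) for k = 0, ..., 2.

b_0 = 1, b_1 = 1, b_2 = 0.

Fix the vertex order v_0 < v_1 < v_2 < v_3 < v_4 and write every simplex with vertices in increasing order. Then dim K = 2 and the simplices of K are:

  0-simplices (5): [v_0], [v_1], [v_2], [v_3], [v_4]
  1-simplices (10): [v_0,v_1], [v_0,v_2], [v_0,v_3], [v_0,v_4], [v_1,v_2], [v_1,v_3], [v_1,v_4], [v_2,v_3], [v_2,v_4], [v_3,v_4]
  2-simplices (5): [v_0,v_1,v_2], [v_0,v_2,v_3], [v_0,v_3,v_4], [v_1,v_2,v_4], [v_1,v_3,v_4]

giving chain groups C_0 ≅ Z^5, C_1 ≅ Z^10, C_2 ≅ Z^5.

The boundary map ∂_1: C_1 → C_0 maps an edge to its endpoints' difference, ∂[p,q] = q − p.
This gives a 5×10 integer matrix of rank 4; reducing to Smith normal form yields diagonal entries (1,1,1,1).

Boundary ∂_2: C_2 → C_1 acts by ∂[p,q,r] = [q,r] − [p,r] + [p,q]. For instance
  ∂[v_0,v_3,v_4] = [v_3,v_4] − [v_0,v_4] + [v_0,v_3],
  ∂[v_1,v_3,v_4] = [v_3,v_4] − [v_1,v_4] + [v_1,v_3].
The 10×5 boundary matrix has rank 5 and Smith normal form diag(1,1,1,1,1).

Reading off H_k = ker ∂_k / im ∂_{k+1}:

  H_0: rank C_0 − rank ∂_1 = 5 − 4 = 1, and the invariant factors of ∂_1 are all 1, so H_0 = Z.
  H_1: rank ker ∂_1 − rank ∂_2 = (10 − 4) − 5 = 1, and the invariant factors of ∂_2 are all 1, so H_1 = Z.
  H_2: rank ker ∂_2 − rank ∂_3 = (5 − 5) − 0 = 0, and there is no ∂_3, so H_2 = 0.

As a check, the Euler characteristic is 5 − 10 + 5 = 0, which agrees with 1 − 1 + 0 = 0.
(K is a triangulation of the Möbius band.)

Hence the Betti numbers are b_0 = 1, b_1 = 1, b_2 = 0.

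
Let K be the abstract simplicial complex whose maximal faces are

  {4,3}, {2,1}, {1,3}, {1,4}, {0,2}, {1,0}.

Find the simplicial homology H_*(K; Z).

We work with the vertex ordering 0 < 1 < 2 < 3 < 4. The simplices of K, each written with vertices in increasing order, are:

  0-simplices (5): [0], [1], [2], [3], [4]
  1-simplices (6): [0,1], [0,2], [1,2], [1,3], [1,4], [3,4]

giving chain groups C_0 ≅ Z^5, C_1 ≅ Z^6.

∂_1: C_1 → C_0 is given by ∂[p,q] = [q] − [p].
The 5×6 boundary matrix has rank 4 and Smith normal form diag(1,1,1,1).

Computing H_k = (kernel of ∂_k) / (image of ∂_{k+1}):

  H_0: rank C_0 − rank ∂_1 = 5 − 4 = 1, and the invariant factors of ∂_1 are all 1, so H_0 = Z.
  H_1: rank ker ∂_1 − rank ∂_2 = (6 − 4) − 0 = 2, and there is no ∂_2, so H_1 = Z^2.

(K is a triangulation of a wedge of 2 circles.)

H_0 ≅ Z,  H_1 ≅ Z^2.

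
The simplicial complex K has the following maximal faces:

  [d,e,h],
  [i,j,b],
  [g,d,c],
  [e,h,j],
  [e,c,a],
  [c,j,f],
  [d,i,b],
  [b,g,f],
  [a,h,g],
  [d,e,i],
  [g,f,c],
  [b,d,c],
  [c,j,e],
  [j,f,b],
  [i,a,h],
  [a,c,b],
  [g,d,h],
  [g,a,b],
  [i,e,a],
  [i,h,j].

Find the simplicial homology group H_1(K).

H_1 ≅ Z ⊕ Z_2.

We work with the vertex ordering a < b < c < d < e < f < g < h < i < j. The simplices of K, each written with vertices in increasing order, are:

  0-simplices (10): a, b, c, d, e, f, g, h, i, j
  1-simplices (30): ab, ac, ae, ag, ah, ai, bc, bd, bf, bg, bi, bj, cd, ce, cf, cg, cj, de, dg, dh, di, eh, ei, ej, fg, fj, gh, hi, hj, ij
  2-simplices (20): abc, abg, ace, aei, agh, ahi, bcd, bdi, bfg, bfj, bij, cdg, cej, cfg, cfj, deh, dei, dgh, ehj, hij

so the chain groups are C_0 ≅ Z^10, C_1 ≅ Z^30, C_2 ≅ Z^20.

Boundary ∂_1: C_1 → C_0 maps an edge to its endpoints' difference, ∂[p,q] = q − p.
This gives a 10×30 integer matrix of rank 9; reducing to Smith normal form yields diagonal entries (1,1,1,1,1,1,1,1,1).

The boundary map ∂_2: C_2 → C_1 maps a triangle to the signed sum of its edges. For instance
  ∂deh = eh − dh + de,
  ∂ace = ce − ae + ac.
The 30×20 boundary matrix has rank 20 and Smith normal form diag(1,1,1,1,1,1,1,1,1,1,1,1,1,1,1,1,1,1,1,2).

Computing H_k = (kernel of ∂_k) / (image of ∂_{k+1}):

  H_1: rank ker ∂_1 − rank ∂_2 = (30 − 9) − 20 = 1, and ∂_2 has invariant factor 2 > 1, so H_1 = Z ⊕ Z_2.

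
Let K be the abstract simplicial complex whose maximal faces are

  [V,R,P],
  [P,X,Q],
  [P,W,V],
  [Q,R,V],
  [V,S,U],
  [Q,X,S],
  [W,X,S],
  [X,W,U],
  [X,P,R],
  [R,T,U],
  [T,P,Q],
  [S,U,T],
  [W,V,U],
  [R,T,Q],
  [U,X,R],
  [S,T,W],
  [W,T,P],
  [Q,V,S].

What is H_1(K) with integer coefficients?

Order the vertices as P < Q < R < S < T < U < V < W < X. Listing each simplex with vertices in this order, K has dimension 2 with simplices:

  0-simplices (9): P, Q, R, S, T, U, V, W, X
  1-simplices (27): PQ, PR, PT, PV, PW, PX, QR, QS, QT, QV, QX, RT, RU, RV, RX, ST, SU, SV, SW, SX, TU, TW, UV, UW, UX, VW, WX
  2-simplices (18): PQT, PQX, PRV, PRX, PTW, PVW, QRT, QRV, QSV, QSX, RTU, RUX, STU, STW, SUV, SWX, UVW, UWX

so the chain groups are C_0 ≅ Z^9, C_1 ≅ Z^27, C_2 ≅ Z^18.

Boundary ∂_1: C_1 → C_0 is given by ∂[p,q] = [q] − [p].
This gives a 9×27 integer matrix of rank 8; reducing to Smith normal form yields diagonal entries (1,1,1,1,1,1,1,1).

The boundary map ∂_2: C_2 → C_1 acts by ∂[p,q,r] = [q,r] − [p,r] + [p,q]. For instance
  ∂PRX = RX − PX + PR,
  ∂QRT = RT − QT + QR.
As a 27×18 matrix over Z this has rank 18, with invariant factors (1,1,1,1,1,1,1,1,1,1,1,1,1,1,1,1,1,2).

Reading off H_k = ker ∂_k / im ∂_{k+1}:

  H_1: rank ker ∂_1 − rank ∂_2 = (27 − 8) − 18 = 1, and ∂_2 has invariant factor 2 > 1, so H_1 ≅ Z ⊕ Z/2Z.

H_1 ≅ Z ⊕ Z/2Z.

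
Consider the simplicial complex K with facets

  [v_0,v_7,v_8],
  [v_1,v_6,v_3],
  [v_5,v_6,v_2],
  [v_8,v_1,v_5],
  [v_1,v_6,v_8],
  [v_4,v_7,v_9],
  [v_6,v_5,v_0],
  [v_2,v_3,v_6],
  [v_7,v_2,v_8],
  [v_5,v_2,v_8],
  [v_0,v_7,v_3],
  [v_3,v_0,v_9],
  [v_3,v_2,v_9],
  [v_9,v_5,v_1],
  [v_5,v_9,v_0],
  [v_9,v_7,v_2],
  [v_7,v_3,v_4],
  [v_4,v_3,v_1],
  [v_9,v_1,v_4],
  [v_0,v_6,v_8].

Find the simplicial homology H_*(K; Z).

H_0 ≅ Z,  H_1 ≅ Z ⊕ Z/2,  H_2 = 0.

We work with the vertex ordering v_0 < v_1 < v_2 < v_3 < v_4 < v_5 < v_6 < v_7 < v_8 < v_9. The simplices of K, each written with vertices in increasing order, are:

  0-simplices (10): [v_0], [v_1], [v_2], [v_3], [v_4], [v_5], [v_6], [v_7], [v_8], [v_9]
  1-simplices (30): (30 of them)
  2-simplices (20): (20 of them)

Hence C_0 ≅ Z^10, C_1 ≅ Z^30, C_2 ≅ Z^20.

∂_1: C_1 → C_0 sends each edge [p,q] (with p < q) to q − p. For instance
  ∂[v_0,v_7] = [v_7] − [v_0].
The 10×30 boundary matrix has rank 9 and Smith normal form diag(1,1,1,1,1,1,1,1,1).

∂_2: C_2 → C_1 acts by ∂[p,q,r] = [q,r] − [p,r] + [p,q]. For instance
  ∂[v_0,v_5,v_6] = [v_5,v_6] − [v_0,v_6] + [v_0,v_5],
  ∂[v_1,v_5,v_8] = [v_5,v_8] − [v_1,v_8] + [v_1,v_5].
The 30×20 boundary matrix has rank 20 and Smith normal form diag(1,1,1,1,1,1,1,1,1,1,1,1,1,1,1,1,1,1,1,2).

Reading off H_k = ker ∂_k / im ∂_{k+1}:

  H_0: rank C_0 − rank ∂_1 = 10 − 9 = 1, and the invariant factors of ∂_1 are all 1, so H_0 = Z.
  H_1: rank ker ∂_1 − rank ∂_2 = (30 − 9) − 20 = 1, and ∂_2 has invariant factor 2 > 1, so H_1 = Z ⊕ Z/2.
  H_2: rank ker ∂_2 − rank ∂_3 = (20 − 20) − 0 = 0, and there is no ∂_3, so H_2 = 0.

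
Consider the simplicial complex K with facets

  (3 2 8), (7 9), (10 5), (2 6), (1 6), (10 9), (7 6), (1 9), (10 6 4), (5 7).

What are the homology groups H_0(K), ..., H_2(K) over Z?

H_0 ≅ Z,  H_1 ≅ Z^3,  H_2 = 0.

We work with the vertex ordering 1 < 2 < 3 < 4 < 5 < 6 < 7 < 8 < 9 < 10. The simplices of K, each written with vertices in increasing order, are:

  0-simplices (10): [1], [2], [3], [4], [5], [6], [7], [8], [9], [10]
  1-simplices (14): [1,6], [1,9], [2,3], [2,6], [2,8], [3,8], [4,6], [4,10], [5,7], [5,10], [6,7], [6,10], [7,9], [9,10]
  2-simplices (2): [2,3,8], [4,6,10]

so the chain groups are C_0 ≅ Z^10, C_1 ≅ Z^14, C_2 ≅ Z^2.

The boundary map ∂_1: C_1 → C_0 sends each edge [p,q] (with p < q) to q − p.
The 10×14 boundary matrix has rank 9 and Smith normal form diag(1,1,1,1,1,1,1,1,1).

The boundary map ∂_2: C_2 → C_1 sends each 2-simplex [p,q,r] to [q,r] − [p,r] + [p,q]. For instance
  ∂[4,6,10] = [6,10] − [4,10] + [4,6],
  ∂[2,3,8] = [3,8] − [2,8] + [2,3].
This gives a 14×2 integer matrix of rank 2; reducing to Smith normal form yields diagonal entries (1,1).

Computing H_k = (kernel of ∂_k) / (image of ∂_{k+1}):

  H_0: rank C_0 − rank ∂_1 = 10 − 9 = 1, and the invariant factors of ∂_1 are all 1, so H_0 = Z.
  H_1: rank ker ∂_1 − rank ∂_2 = (14 − 9) − 2 = 3, and the invariant factors of ∂_2 are all 1, so H_1 = Z^3.
  H_2: rank ker ∂_2 − rank ∂_3 = (2 − 2) − 0 = 0, and there is no ∂_3, so H_2 = 0.

As a check, the Euler characteristic is 10 − 14 + 2 = -2, which agrees with 1 − 3 + 0 = -2.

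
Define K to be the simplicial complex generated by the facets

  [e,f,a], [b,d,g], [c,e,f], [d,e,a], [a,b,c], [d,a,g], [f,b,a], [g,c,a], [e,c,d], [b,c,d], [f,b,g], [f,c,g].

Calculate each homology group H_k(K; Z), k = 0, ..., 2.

H_0 ≅ Z,  H_1 ≅ Z/2,  H_2 = 0.

Order the vertices as a < b < c < d < e < f < g. Listing each simplex with vertices in this order, K has dimension 2 with simplices:

  0-simplices (7): a, b, c, d, e, f, g
  1-simplices (18): ab, ac, ad, ae, af, ag, bc, bd, bf, bg, cd, ce, cf, cg, de, dg, ef, fg
  2-simplices (12): abc, abf, acg, ade, adg, aef, bcd, bdg, bfg, cde, cef, cfg

Hence C_0 ≅ Z^7, C_1 ≅ Z^18, C_2 ≅ Z^12.

The boundary map ∂_1: C_1 → C_0 maps an edge to its endpoints' difference, ∂[p,q] = q − p. For instance
  ∂ab = b − a.
The 7×18 boundary matrix has rank 6 and Smith normal form diag(1,1,1,1,1,1).

Boundary ∂_2: C_2 → C_1 sends each 2-simplex [p,q,r] to [q,r] − [p,r] + [p,q]. For instance
  ∂cef = ef − cf + ce,
  ∂acg = cg − ag + ac.
The 18×12 boundary matrix has rank 12 and Smith normal form diag(1,1,1,1,1,1,1,1,1,1,1,2).

Reading off H_k = ker ∂_k / im ∂_{k+1}:

  H_0: rank C_0 − rank ∂_1 = 7 − 6 = 1, and the invariant factors of ∂_1 are all 1, so H_0 ≅ Z.
  H_1: rank ker ∂_1 − rank ∂_2 = (18 − 6) − 12 = 0, and ∂_2 has invariant factor 2 > 1, so H_1 ≅ Z/2.
  H_2: rank ker ∂_2 − rank ∂_3 = (12 − 12) − 0 = 0, and there is no ∂_3, so H_2 ≅ 0.

As a check, the Euler characteristic is 7 − 18 + 12 = 1, which agrees with 1 − 0 + 0 = 1.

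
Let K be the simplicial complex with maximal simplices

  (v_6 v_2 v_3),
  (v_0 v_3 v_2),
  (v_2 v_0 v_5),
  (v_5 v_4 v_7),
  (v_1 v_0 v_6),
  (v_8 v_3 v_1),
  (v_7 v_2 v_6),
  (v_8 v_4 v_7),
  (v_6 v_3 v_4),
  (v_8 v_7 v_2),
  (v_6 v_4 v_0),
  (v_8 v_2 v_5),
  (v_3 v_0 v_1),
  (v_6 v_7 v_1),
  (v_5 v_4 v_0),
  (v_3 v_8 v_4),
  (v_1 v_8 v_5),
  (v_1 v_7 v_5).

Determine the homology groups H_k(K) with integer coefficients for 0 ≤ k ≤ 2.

H_0 = Z,  H_1 = Z ⊕ Z_2,  H_2 = 0.

Order the vertices as v_0 < v_1 < v_2 < v_3 < v_4 < v_5 < v_6 < v_7 < v_8. Listing each simplex with vertices in this order, K has dimension 2 with simplices:

  0-simplices (9): [v_0], [v_1], [v_2], [v_3], [v_4], [v_5], [v_6], [v_7], [v_8]
  1-simplices (27): (27 of them)
  2-simplices (18): (18 of them)

so the chain groups are C_0 ≅ Z^9, C_1 ≅ Z^27, C_2 ≅ Z^18.

Boundary ∂_1: C_1 → C_0 is given by ∂[p,q] = [q] − [p].
This gives a 9×27 integer matrix of rank 8; reducing to Smith normal form yields diagonal entries (1,1,1,1,1,1,1,1).

Boundary ∂_2: C_2 → C_1 maps a triangle to the signed sum of its edges. For instance
  ∂[v_1,v_5,v_8] = [v_5,v_8] − [v_1,v_8] + [v_1,v_5],
  ∂[v_2,v_7,v_8] = [v_7,v_8] − [v_2,v_8] + [v_2,v_7].
The 27×18 boundary matrix has rank 18 and Smith normal form diag(1,1,1,1,1,1,1,1,1,1,1,1,1,1,1,1,1,2).

Reading off H_k = ker ∂_k / im ∂_{k+1}:

  H_0: rank C_0 − rank ∂_1 = 9 − 8 = 1, and the invariant factors of ∂_1 are all 1, so H_0 ≅ Z.
  H_1: rank ker ∂_1 − rank ∂_2 = (27 − 8) − 18 = 1, and ∂_2 has invariant factor 2 > 1, so H_1 ≅ Z ⊕ Z_2.
  H_2: rank ker ∂_2 − rank ∂_3 = (18 − 18) − 0 = 0, and there is no ∂_3, so H_2 ≅ 0.

(K is a triangulation of the Klein bottle.)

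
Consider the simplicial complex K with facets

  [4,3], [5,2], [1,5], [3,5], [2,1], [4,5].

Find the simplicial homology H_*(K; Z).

H_0 = Z,  H_1 = Z^2.

We work with the vertex ordering 1 < 2 < 3 < 4 < 5. The simplices of K, each written with vertices in increasing order, are:

  0-simplices (5): [1], [2], [3], [4], [5]
  1-simplices (6): [1,2], [1,5], [2,5], [3,4], [3,5], [4,5]

giving chain groups C_0 ≅ Z^5, C_1 ≅ Z^6.

The boundary map ∂_1: C_1 → C_0 sends each edge [p,q] (with p < q) to q − p. For instance
  ∂[4,5] = [5] − [4].
The 5×6 boundary matrix has rank 4 and Smith normal form diag(1,1,1,1).

Reading off H_k = ker ∂_k / im ∂_{k+1}:

  H_0: rank C_0 − rank ∂_1 = 5 − 4 = 1, and the invariant factors of ∂_1 are all 1, so H_0 = Z.
  H_1: rank ker ∂_1 − rank ∂_2 = (6 − 4) − 0 = 2, and there is no ∂_2, so H_1 = Z^2.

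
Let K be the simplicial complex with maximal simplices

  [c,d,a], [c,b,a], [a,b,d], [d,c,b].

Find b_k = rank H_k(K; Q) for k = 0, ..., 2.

We work with the vertex ordering a < b < c < d. The simplices of K, each written with vertices in increasing order, are:

  0-simplices (4): a, b, c, d
  1-simplices (6): ab, ac, ad, bc, bd, cd
  2-simplices (4): abc, abd, acd, bcd

so the chain groups are C_0 ≅ Z^4, C_1 ≅ Z^6, C_2 ≅ Z^4.

∂_1: C_1 → C_0 maps an edge to its endpoints' difference, ∂[p,q] = q − p.
As a 4×6 matrix over Z this has rank 3, with invariant factors (1,1,1).

Boundary ∂_2: C_2 → C_1 maps a triangle to the signed sum of its edges. For instance
  ∂bcd = cd − bd + bc,
  ∂abc = bc − ac + ab.
The 6×4 boundary matrix has rank 3 and Smith normal form diag(1,1,1).

From H_k ≅ ker(∂_k) / im(∂_{k+1}) we obtain:

  H_0: rank C_0 − rank ∂_1 = 4 − 3 = 1, and the invariant factors of ∂_1 are all 1, so H_0 = Z.
  H_1: rank ker ∂_1 − rank ∂_2 = (6 − 3) − 3 = 0, and the invariant factors of ∂_2 are all 1, so H_1 = 0.
  H_2: rank ker ∂_2 − rank ∂_3 = (4 − 3) − 0 = 1, and there is no ∂_3, so H_2 = Z.

Hence the Betti numbers are b_0 = 1, b_1 = 0, b_2 = 1.

b_0 = 1, b_1 = 0, b_2 = 1.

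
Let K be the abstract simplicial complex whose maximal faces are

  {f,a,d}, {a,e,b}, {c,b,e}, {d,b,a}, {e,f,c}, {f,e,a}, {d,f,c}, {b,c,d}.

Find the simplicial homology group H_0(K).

H_0 = Z.

Take the total order a < b < c < d < e < f on the vertex set. Then K (dimension 2) consists of the simplices:

  0-simplices (6): a, b, c, d, e, f
  1-simplices (12): ab, ad, ae, af, bc, bd, be, cd, ce, cf, df, ef
  2-simplices (8): abd, abe, adf, aef, bcd, bce, cdf, cef

giving chain groups C_0 ≅ Z^6, C_1 ≅ Z^12, C_2 ≅ Z^8.

Boundary ∂_1: C_1 → C_0 maps an edge to its endpoints' difference, ∂[p,q] = q − p.
The resulting 6×12 matrix has rank 5, and its Smith normal form has invariant factors (1,1,1,1,1).

Boundary ∂_2: C_2 → C_1 maps a triangle to the signed sum of its edges. For instance
  ∂adf = df − af + ad,
  ∂aef = ef − af + ae.
The resulting 12×8 matrix has rank 7, and its Smith normal form has invariant factors (1,1,1,1,1,1,1).

Computing H_k = (kernel of ∂_k) / (image of ∂_{k+1}):

  H_0: rank C_0 − rank ∂_1 = 6 − 5 = 1, and the invariant factors of ∂_1 are all 1, so H_0 ≅ Z.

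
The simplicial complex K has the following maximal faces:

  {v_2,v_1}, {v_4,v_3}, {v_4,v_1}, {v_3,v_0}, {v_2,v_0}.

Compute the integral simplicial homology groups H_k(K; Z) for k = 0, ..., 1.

Order the vertices as v_0 < v_1 < v_2 < v_3 < v_4. Listing each simplex with vertices in this order, K has dimension 1 with simplices:

  0-simplices (5): [v_0], [v_1], [v_2], [v_3], [v_4]
  1-simplices (5): [v_0,v_2], [v_0,v_3], [v_1,v_2], [v_1,v_4], [v_3,v_4]

Hence C_0 ≅ Z^5, C_1 ≅ Z^5.

Boundary ∂_1: C_1 → C_0 sends each edge [p,q] (with p < q) to q − p. For instance
  ∂[v_1,v_2] = [v_2] − [v_1].
The 5×5 boundary matrix has rank 4 and Smith normal form diag(1,1,1,1).

Now H_k = ker ∂_k / im ∂_{k+1}, so:

  H_0: rank C_0 − rank ∂_1 = 5 − 4 = 1, and the invariant factors of ∂_1 are all 1, so H_0 ≅ Z.
  H_1: rank ker ∂_1 − rank ∂_2 = (5 − 4) − 0 = 1, and there is no ∂_2, so H_1 ≅ Z.

As a check, the Euler characteristic is 5 − 5 = 0, which agrees with 1 − 1 = 0.

H_0 = Z,  H_1 = Z.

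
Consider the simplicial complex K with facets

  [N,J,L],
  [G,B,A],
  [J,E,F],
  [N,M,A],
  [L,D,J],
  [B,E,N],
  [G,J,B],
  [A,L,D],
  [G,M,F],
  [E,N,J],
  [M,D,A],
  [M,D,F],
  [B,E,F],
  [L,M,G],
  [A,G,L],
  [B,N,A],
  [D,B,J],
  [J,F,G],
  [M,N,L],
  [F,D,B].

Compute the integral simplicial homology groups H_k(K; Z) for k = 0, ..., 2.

We work with the vertex ordering A < B < D < E < F < G < J < L < M < N. The simplices of K, each written with vertices in increasing order, are:

  0-simplices (10): A, B, D, E, F, G, J, L, M, N
  1-simplices (30): AB, AD, AG, AL, AM, AN, BD, BE, BF, BG, BJ, BN, DF, DJ, DL, DM, EF, EJ, EN, FG, FJ, FM, GJ, GL, GM, JL, JN, LM, LN, MN
  2-simplices (20): ABG, ABN, ADL, ADM, AGL, AMN, BDF, BDJ, BEF, BEN, BGJ, DFM, DJL, EFJ, EJN, FGJ, FGM, GLM, JLN, LMN

Hence C_0 ≅ Z^10, C_1 ≅ Z^30, C_2 ≅ Z^20.

∂_1: C_1 → C_0 is given by ∂[p,q] = [q] − [p].
The 10×30 boundary matrix has rank 9 and Smith normal form diag(1,1,1,1,1,1,1,1,1).

Boundary ∂_2: C_2 → C_1 maps a triangle to the signed sum of its edges. For instance
  ∂ADM = DM − AM + AD,
  ∂FGJ = GJ − FJ + FG.
As a 30×20 matrix over Z this has rank 20, with invariant factors (1,1,1,1,1,1,1,1,1,1,1,1,1,1,1,1,1,1,1,2).

Now H_k = ker ∂_k / im ∂_{k+1}, so:

  H_0: rank C_0 − rank ∂_1 = 10 − 9 = 1, and the invariant factors of ∂_1 are all 1, so H_0 = Z.
  H_1: rank ker ∂_1 − rank ∂_2 = (30 − 9) − 20 = 1, and ∂_2 has invariant factor 2 > 1, so H_1 = Z ⊕ Z/2Z.
  H_2: rank ker ∂_2 − rank ∂_3 = (20 − 20) − 0 = 0, and there is no ∂_3, so H_2 = 0.

H_0 ≅ Z,  H_1 ≅ Z ⊕ Z/2Z,  H_2 = 0.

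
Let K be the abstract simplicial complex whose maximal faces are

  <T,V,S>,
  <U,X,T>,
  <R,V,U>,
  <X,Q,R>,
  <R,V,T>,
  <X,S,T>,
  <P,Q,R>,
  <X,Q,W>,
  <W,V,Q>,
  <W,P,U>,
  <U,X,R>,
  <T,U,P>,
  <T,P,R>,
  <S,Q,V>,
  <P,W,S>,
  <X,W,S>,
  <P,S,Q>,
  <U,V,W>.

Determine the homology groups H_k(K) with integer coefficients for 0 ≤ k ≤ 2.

Fix the vertex order P < Q < R < S < T < U < V < W < X and write every simplex with vertices in increasing order. Then dim K = 2 and the simplices of K are:

  0-simplices (9): P, Q, R, S, T, U, V, W, X
  1-simplices (27): PQ, PR, PS, PT, PU, PW, QR, QS, QV, QW, QX, RT, RU, RV, RX, ST, SV, SW, SX, TU, TV, TX, UV, UW, UX, VW, WX
  2-simplices (18): PQR, PQS, PRT, PSW, PTU, PUW, QRX, QSV, QVW, QWX, RTV, RUV, RUX, STV, STX, SWX, TUX, UVW

Hence C_0 ≅ Z^9, C_1 ≅ Z^27, C_2 ≅ Z^18.

∂_1: C_1 → C_0 maps an edge to its endpoints' difference, ∂[p,q] = q − p. For instance
  ∂PS = S − P.
The resulting 9×27 matrix has rank 8, and its Smith normal form has invariant factors (1,1,1,1,1,1,1,1).

Boundary ∂_2: C_2 → C_1 acts by ∂[p,q,r] = [q,r] − [p,r] + [p,q]. For instance
  ∂PRT = RT − PT + PR,
  ∂UVW = VW − UW + UV.
As a 27×18 matrix over Z this has rank 18, with invariant factors (1,1,1,1,1,1,1,1,1,1,1,1,1,1,1,1,1,2).

From H_k ≅ ker(∂_k) / im(∂_{k+1}) we obtain:

  H_0: rank C_0 − rank ∂_1 = 9 − 8 = 1, and the invariant factors of ∂_1 are all 1, so H_0 ≅ Z.
  H_1: rank ker ∂_1 − rank ∂_2 = (27 − 8) − 18 = 1, and ∂_2 has invariant factor 2 > 1, so H_1 ≅ Z ⊕ Z/2Z.
  H_2: rank ker ∂_2 − rank ∂_3 = (18 − 18) − 0 = 0, and there is no ∂_3, so H_2 ≅ 0.

As a check, the Euler characteristic is 9 − 27 + 18 = 0, which agrees with 1 − 1 + 0 = 0.
(K is a triangulation of the Klein bottle.)

H_0 = Z,  H_1 = Z ⊕ Z/2Z,  H_2 = 0.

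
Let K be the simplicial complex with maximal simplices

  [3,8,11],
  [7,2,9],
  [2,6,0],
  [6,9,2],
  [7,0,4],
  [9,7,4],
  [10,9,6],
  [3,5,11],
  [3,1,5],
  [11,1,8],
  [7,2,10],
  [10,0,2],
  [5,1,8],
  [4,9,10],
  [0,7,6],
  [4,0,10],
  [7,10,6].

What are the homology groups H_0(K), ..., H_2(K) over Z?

K has 12 vertices, 28 edges, 17 triangles.
rank ∂_0 = 0, rank ∂_1 = 10 ⇒ b_0 = 12 − 0 − 10 = 2; all invariant factors of ∂_1 are 1 so no torsion. So H_0 = Z^2.
rank ∂_1 = 10, rank ∂_2 = 17 ⇒ b_1 = 28 − 10 − 17 = 1; ∂_2 has invariant factor(s) [2] giving torsion. So H_1 = Z ⊕ Z/2Z.
rank ∂_2 = 17, rank ∂_3 = 0 ⇒ b_2 = 17 − 17 − 0 = 0. So H_2 = 0.

H_0 ≅ Z^2,  H_1 ≅ Z ⊕ Z/2Z,  H_2 = 0.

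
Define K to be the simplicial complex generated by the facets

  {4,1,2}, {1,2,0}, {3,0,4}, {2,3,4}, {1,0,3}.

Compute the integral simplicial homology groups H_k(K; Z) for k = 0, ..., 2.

H_0 = Z,  H_1 = Z,  H_2 = 0.

K has 5 vertices, 10 edges, 5 triangles.
rank ∂_0 = 0, rank ∂_1 = 4 ⇒ b_0 = 5 − 0 − 4 = 1; all invariant factors of ∂_1 are 1 so no torsion. So H_0 = Z.
rank ∂_1 = 4, rank ∂_2 = 5 ⇒ b_1 = 10 − 4 − 5 = 1; all invariant factors of ∂_2 are 1 so no torsion. So H_1 = Z.
rank ∂_2 = 5, rank ∂_3 = 0 ⇒ b_2 = 5 − 5 − 0 = 0. So H_2 = 0.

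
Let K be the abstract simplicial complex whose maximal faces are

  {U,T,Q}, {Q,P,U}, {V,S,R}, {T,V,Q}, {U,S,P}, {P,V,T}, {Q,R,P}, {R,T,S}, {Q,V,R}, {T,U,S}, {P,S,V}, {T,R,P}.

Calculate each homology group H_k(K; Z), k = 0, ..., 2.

Order the vertices as P < Q < R < S < T < U < V. Listing each simplex with vertices in this order, K has dimension 2 with simplices:

  0-simplices (7): P, Q, R, S, T, U, V
  1-simplices (18): PQ, PR, PS, PT, PU, PV, QR, QT, QU, QV, RS, RT, RV, ST, SU, SV, TU, TV
  2-simplices (12): PQR, PQU, PRT, PSU, PSV, PTV, QRV, QTU, QTV, RST, RSV, STU

so the chain groups are C_0 ≅ Z^7, C_1 ≅ Z^18, C_2 ≅ Z^12.

The boundary map ∂_1: C_1 → C_0 sends each edge [p,q] (with p < q) to q − p. For instance
  ∂TV = V − T.
The 7×18 boundary matrix has rank 6 and Smith normal form diag(1,1,1,1,1,1).

The boundary map ∂_2: C_2 → C_1 acts by ∂[p,q,r] = [q,r] − [p,r] + [p,q]. For instance
  ∂PTV = TV − PV + PT,
  ∂PQR = QR − PR + PQ.
As a 18×12 matrix over Z this has rank 12, with invariant factors (1,1,1,1,1,1,1,1,1,1,1,2).

Computing H_k = (kernel of ∂_k) / (image of ∂_{k+1}):

  H_0: rank C_0 − rank ∂_1 = 7 − 6 = 1, and the invariant factors of ∂_1 are all 1, so H_0 ≅ Z.
  H_1: rank ker ∂_1 − rank ∂_2 = (18 − 6) − 12 = 0, and ∂_2 has invariant factor 2 > 1, so H_1 ≅ Z/2.
  H_2: rank ker ∂_2 − rank ∂_3 = (12 − 12) − 0 = 0, and there is no ∂_3, so H_2 ≅ 0.

H_0 = Z,  H_1 = Z/2,  H_2 = 0.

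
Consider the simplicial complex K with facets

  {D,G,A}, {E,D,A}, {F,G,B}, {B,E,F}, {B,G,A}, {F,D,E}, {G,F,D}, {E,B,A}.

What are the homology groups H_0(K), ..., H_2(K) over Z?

K has 6 vertices, 12 edges, 8 triangles.
rank ∂_0 = 0, rank ∂_1 = 5 ⇒ b_0 = 6 − 0 − 5 = 1; all invariant factors of ∂_1 are 1 so no torsion. So H_0 ≅ Z.
rank ∂_1 = 5, rank ∂_2 = 7 ⇒ b_1 = 12 − 5 − 7 = 0; all invariant factors of ∂_2 are 1 so no torsion. So H_1 ≅ 0.
rank ∂_2 = 7, rank ∂_3 = 0 ⇒ b_2 = 8 − 7 − 0 = 1. So H_2 ≅ Z.

H_0 = Z,  H_1 = 0,  H_2 = Z.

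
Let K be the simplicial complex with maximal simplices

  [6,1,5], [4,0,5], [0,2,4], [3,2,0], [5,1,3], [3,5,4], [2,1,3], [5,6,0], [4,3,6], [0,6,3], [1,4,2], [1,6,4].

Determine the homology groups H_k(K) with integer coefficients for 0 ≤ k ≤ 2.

H_0 = Z,  H_1 = Z/2,  H_2 = 0.

Fix the vertex order 0 < 1 < 2 < 3 < 4 < 5 < 6 and write every simplex with vertices in increasing order. Then dim K = 2 and the simplices of K are:

  0-simplices (7): [0], [1], [2], [3], [4], [5], [6]
  1-simplices (18): [0,2], [0,3], [0,4], [0,5], [0,6], [1,2], [1,3], [1,4], [1,5], [1,6], [2,3], [2,4], [3,4], [3,5], [3,6], [4,5], [4,6], [5,6]
  2-simplices (12): [0,2,3], [0,2,4], [0,3,6], [0,4,5], [0,5,6], [1,2,3], [1,2,4], [1,3,5], [1,4,6], [1,5,6], [3,4,5], [3,4,6]

Hence C_0 ≅ Z^7, C_1 ≅ Z^18, C_2 ≅ Z^12.

The boundary map ∂_1: C_1 → C_0 is given by ∂[p,q] = [q] − [p]. For instance
  ∂[0,2] = [2] − [0].
This gives a 7×18 integer matrix of rank 6; reducing to Smith normal form yields diagonal entries (1,1,1,1,1,1).

The boundary map ∂_2: C_2 → C_1 sends each 2-simplex [p,q,r] to [q,r] − [p,r] + [p,q]. For instance
  ∂[0,5,6] = [5,6] − [0,6] + [0,5],
  ∂[0,3,6] = [3,6] − [0,6] + [0,3].
The resulting 18×12 matrix has rank 12, and its Smith normal form has invariant factors (1,1,1,1,1,1,1,1,1,1,1,2).

Computing H_k = (kernel of ∂_k) / (image of ∂_{k+1}):

  H_0: rank C_0 − rank ∂_1 = 7 − 6 = 1, and the invariant factors of ∂_1 are all 1, so H_0 = Z.
  H_1: rank ker ∂_1 − rank ∂_2 = (18 − 6) − 12 = 0, and ∂_2 has invariant factor 2 > 1, so H_1 = Z/2.
  H_2: rank ker ∂_2 − rank ∂_3 = (12 − 12) − 0 = 0, and there is no ∂_3, so H_2 = 0.

As a check, the Euler characteristic is 7 − 18 + 12 = 1, which agrees with 1 − 0 + 0 = 1.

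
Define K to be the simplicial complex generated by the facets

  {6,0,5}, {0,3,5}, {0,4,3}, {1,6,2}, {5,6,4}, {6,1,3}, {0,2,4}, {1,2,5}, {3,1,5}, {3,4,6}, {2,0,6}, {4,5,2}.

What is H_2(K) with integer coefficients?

We work with the vertex ordering 0 < 1 < 2 < 3 < 4 < 5 < 6. The simplices of K, each written with vertices in increasing order, are:

  0-simplices (7): [0], [1], [2], [3], [4], [5], [6]
  1-simplices (18): [0,2], [0,3], [0,4], [0,5], [0,6], [1,2], [1,3], [1,5], [1,6], [2,4], [2,5], [2,6], [3,4], [3,5], [3,6], [4,5], [4,6], [5,6]
  2-simplices (12): [0,2,4], [0,2,6], [0,3,4], [0,3,5], [0,5,6], [1,2,5], [1,2,6], [1,3,5], [1,3,6], [2,4,5], [3,4,6], [4,5,6]

Hence C_0 ≅ Z^7, C_1 ≅ Z^18, C_2 ≅ Z^12.

Boundary ∂_1: C_1 → C_0 is given by ∂[p,q] = [q] − [p]. For instance
  ∂[1,3] = [3] − [1].
This gives a 7×18 integer matrix of rank 6; reducing to Smith normal form yields diagonal entries (1,1,1,1,1,1).

Boundary ∂_2: C_2 → C_1 sends each 2-simplex [p,q,r] to [q,r] − [p,r] + [p,q]. For instance
  ∂[0,3,4] = [3,4] − [0,4] + [0,3],
  ∂[0,5,6] = [5,6] − [0,6] + [0,5].
As a 18×12 matrix over Z this has rank 12, with invariant factors (1,1,1,1,1,1,1,1,1,1,1,2).

Computing H_k = (kernel of ∂_k) / (image of ∂_{k+1}):

  H_2: rank ker ∂_2 − rank ∂_3 = (12 − 12) − 0 = 0, and there is no ∂_3, so H_2 = 0.

H_2 ≅ 0.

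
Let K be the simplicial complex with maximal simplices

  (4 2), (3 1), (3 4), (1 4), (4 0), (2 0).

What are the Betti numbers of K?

Take the total order 0 < 1 < 2 < 3 < 4 on the vertex set. Then K (dimension 1) consists of the simplices:

  0-simplices (5): [0], [1], [2], [3], [4]
  1-simplices (6): [0,2], [0,4], [1,3], [1,4], [2,4], [3,4]

giving chain groups C_0 ≅ Z^5, C_1 ≅ Z^6.

The boundary map ∂_1: C_1 → C_0 is given by ∂[p,q] = [q] − [p]. For instance
  ∂[0,4] = [4] − [0].
As a 5×6 matrix over Z this has rank 4, with invariant factors (1,1,1,1).

Computing H_k = (kernel of ∂_k) / (image of ∂_{k+1}):

  H_0: rank C_0 − rank ∂_1 = 5 − 4 = 1, and the invariant factors of ∂_1 are all 1, so H_0 ≅ Z.
  H_1: rank ker ∂_1 − rank ∂_2 = (6 − 4) − 0 = 2, and there is no ∂_2, so H_1 ≅ Z^2.

As a check, the Euler characteristic is 5 − 6 = -1, which agrees with 1 − 2 = -1.

Hence the Betti numbers are b_0 = 1, b_1 = 2.

b_0 = 1, b_1 = 2.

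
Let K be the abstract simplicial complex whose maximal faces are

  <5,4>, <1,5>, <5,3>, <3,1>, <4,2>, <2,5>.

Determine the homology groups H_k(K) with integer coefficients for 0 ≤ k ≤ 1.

H_0 ≅ Z,  H_1 ≅ Z^2.

Fix the vertex order 1 < 2 < 3 < 4 < 5 and write every simplex with vertices in increasing order. Then dim K = 1 and the simplices of K are:

  0-simplices (5): [1], [2], [3], [4], [5]
  1-simplices (6): [1,3], [1,5], [2,4], [2,5], [3,5], [4,5]

giving chain groups C_0 ≅ Z^5, C_1 ≅ Z^6.

Boundary ∂_1: C_1 → C_0 is given by ∂[p,q] = [q] − [p].
The 5×6 boundary matrix has rank 4 and Smith normal form diag(1,1,1,1).

From H_k ≅ ker(∂_k) / im(∂_{k+1}) we obtain:

  H_0: rank C_0 − rank ∂_1 = 5 − 4 = 1, and the invariant factors of ∂_1 are all 1, so H_0 ≅ Z.
  H_1: rank ker ∂_1 − rank ∂_2 = (6 − 4) − 0 = 2, and there is no ∂_2, so H_1 ≅ Z^2.

As a check, the Euler characteristic is 5 − 6 = -1, which agrees with 1 − 2 = -1.
(K is a triangulation of a wedge of 2 circles.)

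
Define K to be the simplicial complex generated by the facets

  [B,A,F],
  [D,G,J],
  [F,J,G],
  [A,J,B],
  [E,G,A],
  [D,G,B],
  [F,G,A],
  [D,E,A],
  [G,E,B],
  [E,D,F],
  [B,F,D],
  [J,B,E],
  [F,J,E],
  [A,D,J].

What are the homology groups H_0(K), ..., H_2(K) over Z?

We work with the vertex ordering A < B < D < E < F < G < J. The simplices of K, each written with vertices in increasing order, are:

  0-simplices (7): A, B, D, E, F, G, J
  1-simplices (21): AB, AD, AE, AF, AG, AJ, BD, BE, BF, BG, BJ, DE, DF, DG, DJ, EF, EG, EJ, FG, FJ, GJ
  2-simplices (14): ABF, ABJ, ADE, ADJ, AEG, AFG, BDF, BDG, BEG, BEJ, DEF, DGJ, EFJ, FGJ

so the chain groups are C_0 ≅ Z^7, C_1 ≅ Z^21, C_2 ≅ Z^14.

Boundary ∂_1: C_1 → C_0 is given by ∂[p,q] = [q] − [p].
The resulting 7×21 matrix has rank 6, and its Smith normal form has invariant factors (1,1,1,1,1,1).

Boundary ∂_2: C_2 → C_1 sends each 2-simplex [p,q,r] to [q,r] − [p,r] + [p,q]. For instance
  ∂ABF = BF − AF + AB,
  ∂ABJ = BJ − AJ + AB.
The resulting 21×14 matrix has rank 13, and its Smith normal form has invariant factors (1,1,1,1,1,1,1,1,1,1,1,1,1).

Now H_k = ker ∂_k / im ∂_{k+1}, so:

  H_0: rank C_0 − rank ∂_1 = 7 − 6 = 1, and the invariant factors of ∂_1 are all 1, so H_0 = Z.
  H_1: rank ker ∂_1 − rank ∂_2 = (21 − 6) − 13 = 2, and the invariant factors of ∂_2 are all 1, so H_1 = Z^2.
  H_2: rank ker ∂_2 − rank ∂_3 = (14 − 13) − 0 = 1, and there is no ∂_3, so H_2 = Z.

(K is a triangulation of the torus T^2.)

H_0 = Z,  H_1 = Z^2,  H_2 = Z.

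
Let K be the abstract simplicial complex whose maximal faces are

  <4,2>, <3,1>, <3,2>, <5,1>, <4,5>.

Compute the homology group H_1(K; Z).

Fix the vertex order 1 < 2 < 3 < 4 < 5 and write every simplex with vertices in increasing order. Then dim K = 1 and the simplices of K are:

  0-simplices (5): [1], [2], [3], [4], [5]
  1-simplices (5): [1,3], [1,5], [2,3], [2,4], [4,5]

giving chain groups C_0 ≅ Z^5, C_1 ≅ Z^5.

The boundary map ∂_1: C_1 → C_0 sends each edge [p,q] (with p < q) to q − p. For instance
  ∂[1,3] = [3] − [1].
The 5×5 boundary matrix has rank 4 and Smith normal form diag(1,1,1,1).

From H_k ≅ ker(∂_k) / im(∂_{k+1}) we obtain:

  H_1: rank ker ∂_1 − rank ∂_2 = (5 − 4) − 0 = 1, and there is no ∂_2, so H_1 = Z.

H_1 ≅ Z.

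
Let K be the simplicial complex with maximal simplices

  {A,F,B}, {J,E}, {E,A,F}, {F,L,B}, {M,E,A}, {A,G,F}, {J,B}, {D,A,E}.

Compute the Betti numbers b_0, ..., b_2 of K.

b_0 = 1, b_1 = 1, b_2 = 0.

Take the total order A < B < D < E < F < G < J < L < M on the vertex set. Then K (dimension 2) consists of the simplices:

  0-simplices (9): A, B, D, E, F, G, J, L, M
  1-simplices (15): AB, AD, AE, AF, AG, AM, BF, BJ, BL, DE, EF, EJ, EM, FG, FL
  2-simplices (6): ABF, ADE, AEF, AEM, AFG, BFL

Hence C_0 ≅ Z^9, C_1 ≅ Z^15, C_2 ≅ Z^6.

∂_1: C_1 → C_0 is given by ∂[p,q] = [q] − [p].
The resulting 9×15 matrix has rank 8, and its Smith normal form has invariant factors (1,1,1,1,1,1,1,1).

Boundary ∂_2: C_2 → C_1 sends each 2-simplex [p,q,r] to [q,r] − [p,r] + [p,q]. For instance
  ∂AEF = EF − AF + AE,
  ∂BFL = FL − BL + BF.
As a 15×6 matrix over Z this has rank 6, with invariant factors (1,1,1,1,1,1).

Reading off H_k = ker ∂_k / im ∂_{k+1}:

  H_0: rank C_0 − rank ∂_1 = 9 − 8 = 1, and the invariant factors of ∂_1 are all 1, so H_0 = Z.
  H_1: rank ker ∂_1 − rank ∂_2 = (15 − 8) − 6 = 1, and the invariant factors of ∂_2 are all 1, so H_1 = Z.
  H_2: rank ker ∂_2 − rank ∂_3 = (6 − 6) − 0 = 0, and there is no ∂_3, so H_2 = 0.

Hence the Betti numbers are b_0 = 1, b_1 = 1, b_2 = 0.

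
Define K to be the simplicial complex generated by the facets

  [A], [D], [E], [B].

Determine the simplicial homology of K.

Take the total order A < B < D < E on the vertex set. Then K (dimension 0) consists of the simplices:

  0-simplices (4): A, B, D, E

so the chain groups are C_0 ≅ Z^4.

Now H_k = ker ∂_k / im ∂_{k+1}, so:

  H_0: rank C_0 − rank ∂_1 = 4 − 0 = 4, and there is no ∂_1, so H_0 = Z^4.

(K is a triangulation of a set of 4 points.)

H_0 ≅ Z^4.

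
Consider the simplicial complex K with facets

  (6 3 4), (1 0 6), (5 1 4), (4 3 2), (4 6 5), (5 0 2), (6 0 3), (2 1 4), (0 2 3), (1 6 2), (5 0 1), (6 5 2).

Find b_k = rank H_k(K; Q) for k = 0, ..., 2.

We work with the vertex ordering 0 < 1 < 2 < 3 < 4 < 5 < 6. The simplices of K, each written with vertices in increasing order, are:

  0-simplices (7): [0], [1], [2], [3], [4], [5], [6]
  1-simplices (18): [0,1], [0,2], [0,3], [0,5], [0,6], [1,2], [1,4], [1,5], [1,6], [2,3], [2,4], [2,5], [2,6], [3,4], [3,6], [4,5], [4,6], [5,6]
  2-simplices (12): [0,1,5], [0,1,6], [0,2,3], [0,2,5], [0,3,6], [1,2,4], [1,2,6], [1,4,5], [2,3,4], [2,5,6], [3,4,6], [4,5,6]

so the chain groups are C_0 ≅ Z^7, C_1 ≅ Z^18, C_2 ≅ Z^12.

Boundary ∂_1: C_1 → C_0 sends each edge [p,q] (with p < q) to q − p.
The 7×18 boundary matrix has rank 6 and Smith normal form diag(1,1,1,1,1,1).

∂_2: C_2 → C_1 maps a triangle to the signed sum of its edges. For instance
  ∂[0,1,5] = [1,5] − [0,5] + [0,1],
  ∂[0,2,3] = [2,3] − [0,3] + [0,2].
As a 18×12 matrix over Z this has rank 12, with invariant factors (1,1,1,1,1,1,1,1,1,1,1,2).

Reading off H_k = ker ∂_k / im ∂_{k+1}:

  H_0: rank C_0 − rank ∂_1 = 7 − 6 = 1, and the invariant factors of ∂_1 are all 1, so H_0 ≅ Z.
  H_1: rank ker ∂_1 − rank ∂_2 = (18 − 6) − 12 = 0, and ∂_2 has invariant factor 2 > 1, so H_1 ≅ Z/2.
  H_2: rank ker ∂_2 − rank ∂_3 = (12 − 12) − 0 = 0, and there is no ∂_3, so H_2 ≅ 0.

(K is a triangulation of the real projective plane RP^2.)

Hence the Betti numbers are b_0 = 1, b_1 = 0, b_2 = 0.

b_0 = 1, b_1 = 0, b_2 = 0.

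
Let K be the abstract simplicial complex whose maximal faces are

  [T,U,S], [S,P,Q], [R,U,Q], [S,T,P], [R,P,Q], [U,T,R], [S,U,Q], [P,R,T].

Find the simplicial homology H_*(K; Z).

Order the vertices as P < Q < R < S < T < U. Listing each simplex with vertices in this order, K has dimension 2 with simplices:

  0-simplices (6): P, Q, R, S, T, U
  1-simplices (12): PQ, PR, PS, PT, QR, QS, QU, RT, RU, ST, SU, TU
  2-simplices (8): PQR, PQS, PRT, PST, QRU, QSU, RTU, STU

Hence C_0 ≅ Z^6, C_1 ≅ Z^12, C_2 ≅ Z^8.

The boundary map ∂_1: C_1 → C_0 is given by ∂[p,q] = [q] − [p]. For instance
  ∂PT = T − P.
The 6×12 boundary matrix has rank 5 and Smith normal form diag(1,1,1,1,1).

The boundary map ∂_2: C_2 → C_1 maps a triangle to the signed sum of its edges. For instance
  ∂STU = TU − SU + ST,
  ∂QSU = SU − QU + QS.
The 12×8 boundary matrix has rank 7 and Smith normal form diag(1,1,1,1,1,1,1).

Now H_k = ker ∂_k / im ∂_{k+1}, so:

  H_0: rank C_0 − rank ∂_1 = 6 − 5 = 1, and the invariant factors of ∂_1 are all 1, so H_0 = Z.
  H_1: rank ker ∂_1 − rank ∂_2 = (12 − 5) − 7 = 0, and the invariant factors of ∂_2 are all 1, so H_1 = 0.
  H_2: rank ker ∂_2 − rank ∂_3 = (8 − 7) − 0 = 1, and there is no ∂_3, so H_2 = Z.

(K is a triangulation of the 2-sphere S^2.)

H_0 = Z,  H_1 = 0,  H_2 = Z.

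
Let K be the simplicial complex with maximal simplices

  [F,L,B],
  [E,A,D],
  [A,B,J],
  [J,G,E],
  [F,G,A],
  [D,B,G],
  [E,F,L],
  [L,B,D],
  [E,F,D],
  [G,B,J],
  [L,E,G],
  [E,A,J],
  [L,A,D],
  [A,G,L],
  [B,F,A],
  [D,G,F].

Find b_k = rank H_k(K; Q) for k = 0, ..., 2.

K has 8 vertices, 24 edges, 16 triangles.
rank ∂_0 = 0, rank ∂_1 = 7 ⇒ b_0 = 8 − 0 − 7 = 1; all invariant factors of ∂_1 are 1 so no torsion. So H_0 = Z.
rank ∂_1 = 7, rank ∂_2 = 15 ⇒ b_1 = 24 − 7 − 15 = 2; all invariant factors of ∂_2 are 1 so no torsion. So H_1 = Z^2.
rank ∂_2 = 15, rank ∂_3 = 0 ⇒ b_2 = 16 − 15 − 0 = 1. So H_2 = Z.

b_0 = 1, b_1 = 2, b_2 = 1.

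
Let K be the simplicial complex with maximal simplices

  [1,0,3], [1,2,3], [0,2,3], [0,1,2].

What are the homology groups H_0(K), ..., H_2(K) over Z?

H_0 = Z,  H_1 = 0,  H_2 = Z.

Take the total order 0 < 1 < 2 < 3 on the vertex set. Then K (dimension 2) consists of the simplices:

  0-simplices (4): [0], [1], [2], [3]
  1-simplices (6): [0,1], [0,2], [0,3], [1,2], [1,3], [2,3]
  2-simplices (4): [0,1,2], [0,1,3], [0,2,3], [1,2,3]

Hence C_0 ≅ Z^4, C_1 ≅ Z^6, C_2 ≅ Z^4.

∂_1: C_1 → C_0 is given by ∂[p,q] = [q] − [p].
The 4×6 boundary matrix has rank 3 and Smith normal form diag(1,1,1).

∂_2: C_2 → C_1 acts by ∂[p,q,r] = [q,r] − [p,r] + [p,q]. For instance
  ∂[0,2,3] = [2,3] − [0,3] + [0,2],
  ∂[0,1,2] = [1,2] − [0,2] + [0,1].
This gives a 6×4 integer matrix of rank 3; reducing to Smith normal form yields diagonal entries (1,1,1).

Reading off H_k = ker ∂_k / im ∂_{k+1}:

  H_0: rank C_0 − rank ∂_1 = 4 − 3 = 1, and the invariant factors of ∂_1 are all 1, so H_0 = Z.
  H_1: rank ker ∂_1 − rank ∂_2 = (6 − 3) − 3 = 0, and the invariant factors of ∂_2 are all 1, so H_1 = 0.
  H_2: rank ker ∂_2 − rank ∂_3 = (4 − 3) − 0 = 1, and there is no ∂_3, so H_2 = Z.

(K is a triangulation of the 2-sphere S^2.)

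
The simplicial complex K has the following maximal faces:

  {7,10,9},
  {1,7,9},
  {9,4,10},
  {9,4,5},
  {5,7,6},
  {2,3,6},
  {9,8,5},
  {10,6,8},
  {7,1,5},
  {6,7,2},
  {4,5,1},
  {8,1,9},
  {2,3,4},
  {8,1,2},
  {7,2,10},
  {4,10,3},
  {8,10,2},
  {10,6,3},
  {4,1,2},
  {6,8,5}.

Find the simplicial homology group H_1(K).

H_1 ≅ Z ⊕ Z_2.

K has 10 vertices, 30 edges, 20 triangles.
rank ∂_1 = 9, rank ∂_2 = 20 ⇒ b_1 = 30 − 9 − 20 = 1; ∂_2 has invariant factor(s) [2] giving torsion. So H_1 = Z ⊕ Z_2.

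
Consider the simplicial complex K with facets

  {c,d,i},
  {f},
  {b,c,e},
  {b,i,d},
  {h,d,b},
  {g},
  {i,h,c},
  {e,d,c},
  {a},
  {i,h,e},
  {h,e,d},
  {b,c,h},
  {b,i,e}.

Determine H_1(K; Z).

K has 9 vertices, 15 edges, 10 triangles.
rank ∂_1 = 5, rank ∂_2 = 10 ⇒ b_1 = 15 − 5 − 10 = 0; ∂_2 has invariant factor(s) [2] giving torsion. So H_1 ≅ Z/2Z.

H_1 = Z/2Z.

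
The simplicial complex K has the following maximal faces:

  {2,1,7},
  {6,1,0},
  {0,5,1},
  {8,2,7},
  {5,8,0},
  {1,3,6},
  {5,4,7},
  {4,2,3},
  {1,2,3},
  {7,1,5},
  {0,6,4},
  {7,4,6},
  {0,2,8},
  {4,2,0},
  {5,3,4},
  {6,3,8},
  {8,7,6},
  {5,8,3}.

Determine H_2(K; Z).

H_2 = Z.

Fix the vertex order 0 < 1 < 2 < 3 < 4 < 5 < 6 < 7 < 8 and write every simplex with vertices in increasing order. Then dim K = 2 and the simplices of K are:

  0-simplices (9): [0], [1], [2], [3], [4], [5], [6], [7], [8]
  1-simplices (27): (27 of them)
  2-simplices (18): [0,1,5], [0,1,6], [0,2,4], [0,2,8], [0,4,6], [0,5,8], [1,2,3], [1,2,7], [1,3,6], [1,5,7], [2,3,4], [2,7,8], [3,4,5], [3,5,8], [3,6,8], [4,5,7], [4,6,7], [6,7,8]

Hence C_0 ≅ Z^9, C_1 ≅ Z^27, C_2 ≅ Z^18.

∂_1: C_1 → C_0 sends each edge [p,q] (with p < q) to q − p.
This gives a 9×27 integer matrix of rank 8; reducing to Smith normal form yields diagonal entries (1,1,1,1,1,1,1,1).

Boundary ∂_2: C_2 → C_1 sends each 2-simplex [p,q,r] to [q,r] − [p,r] + [p,q]. For instance
  ∂[1,2,7] = [2,7] − [1,7] + [1,2],
  ∂[0,4,6] = [4,6] − [0,6] + [0,4].
As a 27×18 matrix over Z this has rank 17, with invariant factors (1,1,1,1,1,1,1,1,1,1,1,1,1,1,1,1,1).

Computing H_k = (kernel of ∂_k) / (image of ∂_{k+1}):

  H_2: rank ker ∂_2 − rank ∂_3 = (18 − 17) − 0 = 1, and there is no ∂_3, so H_2 ≅ Z.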